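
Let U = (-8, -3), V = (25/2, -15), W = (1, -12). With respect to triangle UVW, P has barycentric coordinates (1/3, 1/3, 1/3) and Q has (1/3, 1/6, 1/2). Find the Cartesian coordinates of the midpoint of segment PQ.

(7/8, -39/4)

Barycentric coordinates of the midpoint are the average: (1/3, 1/4, 5/12).
Converting: (1/3)·U + (1/4)·V + (5/12)·W = (7/8, -39/4).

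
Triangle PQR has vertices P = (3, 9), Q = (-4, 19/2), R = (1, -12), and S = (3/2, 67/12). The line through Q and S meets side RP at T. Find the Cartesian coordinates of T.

(13/5, 24/5)

Barycentric coordinates of S with respect to PQR: (2/3, 1/6, 1/6).
On side RP the Q-coordinate is zero; dropping S's Q-weight 1/6 and renormalizing the remaining 1/6 : 2/3 gives weights 1/5, 4/5 on R, P.
T = (1/5)·(1, -12) + (4/5)·(3, 9) = (13/5, 24/5).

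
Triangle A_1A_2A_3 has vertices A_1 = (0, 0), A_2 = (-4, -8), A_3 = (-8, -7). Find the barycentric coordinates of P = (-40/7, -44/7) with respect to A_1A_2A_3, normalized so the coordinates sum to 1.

(1/7, 2/7, 4/7)

Signed area of the reference triangle: [A_1A_2A_3] = ½·(0·(-8−(-7)) + (-4)·(-7−0) + (-8)·(0−(-8))) = ½·(0 + 28 − 64) = -18.
[PA_2A_3] = ½·((-40/7)·(-8−(-7)) + (-4)·(-7−(-44/7)) + (-8)·(-44/7−(-8))) = ½·(40/7 + 20/7 − 96/7) = -18/7, so the A_1-coordinate is (-18/7)/(-18) = 1/7.
[A_1PA_3] = ½·(0·(-44/7−(-7)) + (-40/7)·(-7−0) + (-8)·(0−(-44/7))) = ½·(0 + 40 − 352/7) = -36/7, so the A_2-coordinate is 2/7.
[A_1A_2P] = ½·(0·(-8−(-44/7)) + (-4)·(-44/7−0) + (-40/7)·(0−(-8))) = ½·(0 + 176/7 − 320/7) = -72/7, so the A_3-coordinate is 4/7.
Check: 1/7 + 2/7 + 4/7 = 1.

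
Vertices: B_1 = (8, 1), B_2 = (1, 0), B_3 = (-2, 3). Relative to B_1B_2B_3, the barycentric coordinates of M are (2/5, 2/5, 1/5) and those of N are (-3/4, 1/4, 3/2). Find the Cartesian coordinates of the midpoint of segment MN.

(-111/40, 19/8)

Barycentric coordinates of the midpoint are the average: (-7/40, 13/40, 17/20).
Converting: (-7/40)·B_1 + (13/40)·B_2 + (17/20)·B_3 = (-111/40, 19/8).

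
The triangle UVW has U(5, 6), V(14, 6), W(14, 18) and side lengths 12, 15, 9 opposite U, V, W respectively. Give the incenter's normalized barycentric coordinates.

The incenter has barycentric coordinates proportional to the opposite side lengths: (12 : 15 : 9).
Normalizing by 12+15+9 = 36 gives (1/3, 5/12, 1/4).

(1/3, 5/12, 1/4)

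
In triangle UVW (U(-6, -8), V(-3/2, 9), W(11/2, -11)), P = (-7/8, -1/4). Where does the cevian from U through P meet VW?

(5/6, 7/3)

Barycentric coordinates of P with respect to UVW: (1/4, 1/2, 1/4).
On side VW the U-coordinate is zero; dropping P's U-weight 1/4 and renormalizing the remaining 1/2 : 1/4 gives weights 2/3, 1/3 on V, W.
Q = (2/3)·(-3/2, 9) + (1/3)·(11/2, -11) = (5/6, 7/3).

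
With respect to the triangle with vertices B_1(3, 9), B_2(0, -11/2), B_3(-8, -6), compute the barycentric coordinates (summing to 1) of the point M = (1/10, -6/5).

Signed area of the reference triangle: [B_1B_2B_3] = ½·(3·(-11/2−(-6)) + 0·(-6−9) + (-8)·(9−(-11/2))) = ½·(3/2 + 0 − 116) = -229/4.
[MB_2B_3] = ½·((1/10)·(-11/2−(-6)) + 0·(-6−(-6/5)) + (-8)·(-6/5−(-11/2))) = ½·(1/20 + 0 − 172/5) = -687/40, so the B_1-coordinate is (-687/40)/(-229/4) = 3/10.
[B_1MB_3] = ½·(3·(-6/5−(-6)) + (1/10)·(-6−9) + (-8)·(9−(-6/5))) = ½·(72/5 − 3/2 − 408/5) = -687/20, so the B_2-coordinate is 3/5.
[B_1B_2M] = ½·(3·(-11/2−(-6/5)) + 0·(-6/5−9) + (1/10)·(9−(-11/2))) = ½·(-129/10 + 0 + 29/20) = -229/40, so the B_3-coordinate is 1/10.

(3/10, 3/5, 1/10)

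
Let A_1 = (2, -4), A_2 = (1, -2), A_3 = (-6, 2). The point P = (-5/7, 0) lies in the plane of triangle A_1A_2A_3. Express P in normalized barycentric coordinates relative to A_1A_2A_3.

Signed area of the reference triangle: [A_1A_2A_3] = ½·(2·(-2−2) + 1·(2−(-4)) + (-6)·(-4−(-2))) = ½·(-8 + 6 + 12) = 5.
[PA_2A_3] = ½·((-5/7)·(-2−2) + 1·(2−0) + (-6)·(0−(-2))) = ½·(20/7 + 2 − 12) = -25/7, so the A_1-coordinate is (-25/7)/5 = -5/7.
[A_1PA_3] = ½·(2·(0−2) + (-5/7)·(2−(-4)) + (-6)·(-4−0)) = ½·(-4 − 30/7 + 24) = 55/7, so the A_2-coordinate is 11/7.
[A_1A_2P] = ½·(2·(-2−0) + 1·(0−(-4)) + (-5/7)·(-4−(-2))) = ½·(-4 + 4 + 10/7) = 5/7, so the A_3-coordinate is 1/7.

(-5/7, 11/7, 1/7)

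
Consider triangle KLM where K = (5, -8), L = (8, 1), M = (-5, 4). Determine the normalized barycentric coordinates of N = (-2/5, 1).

(1/5, 1/5, 3/5)

Signed area of the reference triangle: [KLM] = ½·(5·(1−4) + 8·(4−(-8)) + (-5)·(-8−1)) = ½·(-15 + 96 + 45) = 63.
[NLM] = ½·((-2/5)·(1−4) + 8·(4−1) + (-5)·(1−1)) = ½·(6/5 + 24 + 0) = 63/5, so the K-coordinate is (63/5)/63 = 1/5.
[KNM] = ½·(5·(1−4) + (-2/5)·(4−(-8)) + (-5)·(-8−1)) = ½·(-15 − 24/5 + 45) = 63/5, so the L-coordinate is 1/5.
[KLN] = ½·(5·(1−1) + 8·(1−(-8)) + (-2/5)·(-8−1)) = ½·(0 + 72 + 18/5) = 189/5, so the M-coordinate is 3/5.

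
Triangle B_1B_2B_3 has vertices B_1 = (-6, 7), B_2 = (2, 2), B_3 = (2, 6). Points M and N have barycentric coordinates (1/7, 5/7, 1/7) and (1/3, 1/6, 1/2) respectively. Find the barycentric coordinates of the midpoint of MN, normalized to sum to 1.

(5/21, 37/84, 9/28)

Since both coordinate triples sum to 1, the midpoint's barycentrics are the componentwise average.
(1/7+1/3)/2 = 5/21; similarly 37/84 and 9/28.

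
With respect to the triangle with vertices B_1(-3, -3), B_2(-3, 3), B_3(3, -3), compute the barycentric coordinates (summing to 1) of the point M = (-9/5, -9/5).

(3/5, 1/5, 1/5)

Signed area of the reference triangle: [B_1B_2B_3] = ½·((-3)·(3−(-3)) + (-3)·(-3−(-3)) + 3·(-3−3)) = ½·(-18 + 0 − 18) = -18.
[MB_2B_3] = ½·((-9/5)·(3−(-3)) + (-3)·(-3−(-9/5)) + 3·(-9/5−3)) = ½·(-54/5 + 18/5 − 72/5) = -54/5, so the B_1-coordinate is (-54/5)/(-18) = 3/5.
[B_1MB_3] = ½·((-3)·(-9/5−(-3)) + (-9/5)·(-3−(-3)) + 3·(-3−(-9/5))) = ½·(-18/5 + 0 − 18/5) = -18/5, so the B_2-coordinate is 1/5.
[B_1B_2M] = ½·((-3)·(3−(-9/5)) + (-3)·(-9/5−(-3)) + (-9/5)·(-3−3)) = ½·(-72/5 − 18/5 + 54/5) = -18/5, so the B_3-coordinate is 1/5.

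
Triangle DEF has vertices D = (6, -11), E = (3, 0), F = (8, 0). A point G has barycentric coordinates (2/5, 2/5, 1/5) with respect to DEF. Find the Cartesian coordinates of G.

G = (2/5)·D + (2/5)·E + (1/5)·F.
x-coordinate: (2/5)·6 + (2/5)·3 + (1/5)·8 = 26/5.
y-coordinate: (2/5)·(-11) + (2/5)·0 + (1/5)·0 = -22/5.

(26/5, -22/5)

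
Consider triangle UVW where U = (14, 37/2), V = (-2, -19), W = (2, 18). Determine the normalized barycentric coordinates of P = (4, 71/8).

Signed area of the reference triangle: [UVW] = ½·(14·(-19−18) + (-2)·(18−(37/2)) + 2·(37/2−(-19))) = ½·(-518 + 1 + 75) = -221.
[PVW] = ½·(4·(-19−18) + (-2)·(18−(71/8)) + 2·(71/8−(-19))) = ½·(-148 − 73/4 + 223/4) = -221/4, so the U-coordinate is (-221/4)/(-221) = 1/4.
[UPW] = ½·(14·(71/8−18) + 4·(18−(37/2)) + 2·(37/2−(71/8))) = ½·(-511/4 − 2 + 77/4) = -221/4, so the V-coordinate is 1/4.
[UVP] = ½·(14·(-19−(71/8)) + (-2)·(71/8−(37/2)) + 4·(37/2−(-19))) = ½·(-1561/4 + 77/4 + 150) = -221/2, so the W-coordinate is 1/2.

(1/4, 1/4, 1/2)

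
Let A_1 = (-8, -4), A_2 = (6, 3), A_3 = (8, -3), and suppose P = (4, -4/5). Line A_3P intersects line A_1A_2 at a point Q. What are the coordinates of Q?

Barycentric coordinates of P with respect to A_1A_2A_3: (1/5, 2/5, 2/5).
On side A_1A_2 the A_3-coordinate is zero; dropping P's A_3-weight 2/5 and renormalizing the remaining 1/5 : 2/5 gives weights 1/3, 2/3 on A_1, A_2.
Q = (1/3)·(-8, -4) + (2/3)·(6, 3) = (4/3, 2/3).

(4/3, 2/3)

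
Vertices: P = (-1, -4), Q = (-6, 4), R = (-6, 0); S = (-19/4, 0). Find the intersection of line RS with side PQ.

Barycentric coordinates of S with respect to PQR: (1/4, 1/4, 1/2).
On side PQ the R-coordinate is zero; dropping S's R-weight 1/2 and renormalizing the remaining 1/4 : 1/4 gives weights 1/2, 1/2 on P, Q.
T = (1/2)·(-1, -4) + (1/2)·(-6, 4) = (-7/2, 0).

(-7/2, 0)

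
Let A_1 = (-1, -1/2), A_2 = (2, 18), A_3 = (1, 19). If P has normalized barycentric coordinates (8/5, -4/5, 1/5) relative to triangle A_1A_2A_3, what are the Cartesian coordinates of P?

P = (8/5)·A_1 + (-4/5)·A_2 + (1/5)·A_3.
x-coordinate: (8/5)·(-1) + (-4/5)·2 + (1/5)·1 = -3.
y-coordinate: (8/5)·(-1/2) + (-4/5)·18 + (1/5)·19 = -57/5.

(-3, -57/5)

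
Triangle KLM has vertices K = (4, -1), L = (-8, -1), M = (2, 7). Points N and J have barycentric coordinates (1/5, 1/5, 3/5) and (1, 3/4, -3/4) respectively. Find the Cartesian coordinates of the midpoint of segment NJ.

Barycentric coordinates of the midpoint are the average: (3/5, 19/40, -3/40).
Converting: (3/5)·K + (19/40)·L + (-3/40)·M = (-31/20, -8/5).

(-31/20, -8/5)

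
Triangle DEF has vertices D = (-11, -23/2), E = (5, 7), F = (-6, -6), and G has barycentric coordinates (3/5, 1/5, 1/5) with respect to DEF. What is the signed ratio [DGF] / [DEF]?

The signed ratio [DGF]/[DEF] equals the barycentric coordinate of G at vertex E, which is 1/5.

1/5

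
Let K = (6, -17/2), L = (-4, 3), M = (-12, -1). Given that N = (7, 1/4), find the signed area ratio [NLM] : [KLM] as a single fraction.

[KLM] = ½·(6·(3−(-1)) + (-4)·(-1−(-17/2)) + (-12)·(-17/2−3)) = ½·(24 − 30 + 138) = 66.
[NLM] = ½·(7·(3−(-1)) + (-4)·(-1−(1/4)) + (-12)·(1/4−3)) = ½·(28 + 5 + 33) = 33, so the ratio is 33/66 = 1/2.

1/2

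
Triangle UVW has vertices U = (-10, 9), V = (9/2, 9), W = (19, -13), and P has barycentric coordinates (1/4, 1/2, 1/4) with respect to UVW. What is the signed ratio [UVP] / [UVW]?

1/4

The signed ratio [UVP]/[UVW] equals the barycentric coordinate of P at vertex W, which is 1/4.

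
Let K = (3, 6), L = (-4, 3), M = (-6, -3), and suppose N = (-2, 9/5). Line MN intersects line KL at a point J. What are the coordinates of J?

(2/3, 5)

Barycentric coordinates of N with respect to KLM: (2/5, 1/5, 2/5).
On side KL the M-coordinate is zero; dropping N's M-weight 2/5 and renormalizing the remaining 2/5 : 1/5 gives weights 2/3, 1/3 on K, L.
J = (2/3)·(3, 6) + (1/3)·(-4, 3) = (2/3, 5).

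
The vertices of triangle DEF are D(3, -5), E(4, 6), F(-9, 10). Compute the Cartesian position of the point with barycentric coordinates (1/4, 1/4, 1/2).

G = (1/4)·D + (1/4)·E + (1/2)·F.
x-coordinate: (1/4)·3 + (1/4)·4 + (1/2)·(-9) = -11/4.
y-coordinate: (1/4)·(-5) + (1/4)·6 + (1/2)·10 = 21/4.

(-11/4, 21/4)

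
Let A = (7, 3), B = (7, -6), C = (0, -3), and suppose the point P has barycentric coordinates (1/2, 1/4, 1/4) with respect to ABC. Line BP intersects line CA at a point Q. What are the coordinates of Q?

Line BP meets CA where the B-coordinate vanishes; zeroing P's B-weight and renormalizing leaves C, A-weights 1/4 : 1/2 → (1/3, 2/3).
So Q = (1/3)·C + (2/3)·A = (14/3, 1).

(14/3, 1)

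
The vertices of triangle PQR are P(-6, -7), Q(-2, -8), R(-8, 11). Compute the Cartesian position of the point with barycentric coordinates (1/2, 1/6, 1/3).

S = (1/2)·P + (1/6)·Q + (1/3)·R.
x-coordinate: (1/2)·(-6) + (1/6)·(-2) + (1/3)·(-8) = -6.
y-coordinate: (1/2)·(-7) + (1/6)·(-8) + (1/3)·11 = -7/6.

(-6, -7/6)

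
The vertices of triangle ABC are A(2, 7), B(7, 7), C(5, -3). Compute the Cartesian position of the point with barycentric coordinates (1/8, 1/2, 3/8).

P = (1/8)·A + (1/2)·B + (3/8)·C.
x-coordinate: (1/8)·2 + (1/2)·7 + (3/8)·5 = 45/8.
y-coordinate: (1/8)·7 + (1/2)·7 + (3/8)·(-3) = 13/4.

(45/8, 13/4)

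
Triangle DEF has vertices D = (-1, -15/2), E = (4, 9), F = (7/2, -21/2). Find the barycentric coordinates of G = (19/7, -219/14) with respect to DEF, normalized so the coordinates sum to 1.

(1/7, -2/7, 8/7)

Signed area of the reference triangle: [DEF] = ½·((-1)·(9−(-21/2)) + 4·(-21/2−(-15/2)) + (7/2)·(-15/2−9)) = ½·(-39/2 − 12 − 231/4) = -357/8.
[GEF] = ½·((19/7)·(9−(-21/2)) + 4·(-21/2−(-219/14)) + (7/2)·(-219/14−9)) = ½·(741/14 + 144/7 − 345/4) = -51/8, so the D-coordinate is (-51/8)/(-357/8) = 1/7.
[DGF] = ½·((-1)·(-219/14−(-21/2)) + (19/7)·(-21/2−(-15/2)) + (7/2)·(-15/2−(-219/14))) = ½·(36/7 − 57/7 + 57/2) = 51/4, so the E-coordinate is -2/7.
[DEG] = ½·((-1)·(9−(-219/14)) + 4·(-219/14−(-15/2)) + (19/7)·(-15/2−9)) = ½·(-345/14 − 228/7 − 627/14) = -51, so the F-coordinate is 8/7.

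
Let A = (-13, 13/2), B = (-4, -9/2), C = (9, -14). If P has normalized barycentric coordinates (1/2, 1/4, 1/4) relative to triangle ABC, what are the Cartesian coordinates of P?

P = (1/2)·A + (1/4)·B + (1/4)·C.
x-coordinate: (1/2)·(-13) + (1/4)·(-4) + (1/4)·9 = -21/4.
y-coordinate: (1/2)·(13/2) + (1/4)·(-9/2) + (1/4)·(-14) = -11/8.

(-21/4, -11/8)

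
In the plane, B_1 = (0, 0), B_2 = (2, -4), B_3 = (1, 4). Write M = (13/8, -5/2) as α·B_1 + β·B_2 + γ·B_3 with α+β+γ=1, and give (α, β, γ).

(1/8, 3/4, 1/8)

Signed area of the reference triangle: [B_1B_2B_3] = ½·(0·(-4−4) + 2·(4−0) + 1·(0−(-4))) = ½·(0 + 8 + 4) = 6.
[MB_2B_3] = ½·((13/8)·(-4−4) + 2·(4−(-5/2)) + 1·(-5/2−(-4))) = ½·(-13 + 13 + 3/2) = 3/4, so the B_1-coordinate is (3/4)/6 = 1/8.
[B_1MB_3] = ½·(0·(-5/2−4) + (13/8)·(4−0) + 1·(0−(-5/2))) = ½·(0 + 13/2 + 5/2) = 9/2, so the B_2-coordinate is 3/4.
[B_1B_2M] = ½·(0·(-4−(-5/2)) + 2·(-5/2−0) + (13/8)·(0−(-4))) = ½·(0 − 5 + 13/2) = 3/4, so the B_3-coordinate is 1/8.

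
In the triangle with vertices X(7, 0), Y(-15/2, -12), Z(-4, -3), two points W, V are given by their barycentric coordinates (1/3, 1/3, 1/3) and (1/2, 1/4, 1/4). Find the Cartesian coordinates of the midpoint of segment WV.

Barycentric coordinates of the midpoint are the average: (5/12, 7/24, 7/24).
Converting: (5/12)·X + (7/24)·Y + (7/24)·Z = (-7/16, -35/8).

(-7/16, -35/8)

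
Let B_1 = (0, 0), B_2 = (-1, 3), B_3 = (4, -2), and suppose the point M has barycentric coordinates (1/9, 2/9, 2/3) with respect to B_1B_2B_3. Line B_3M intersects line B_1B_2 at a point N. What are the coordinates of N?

Line B_3M meets B_1B_2 where the B_3-coordinate vanishes; zeroing M's B_3-weight and renormalizing leaves B_1, B_2-weights 1/9 : 2/9 → (1/3, 2/3).
So N = (1/3)·B_1 + (2/3)·B_2 = (-2/3, 2).

(-2/3, 2)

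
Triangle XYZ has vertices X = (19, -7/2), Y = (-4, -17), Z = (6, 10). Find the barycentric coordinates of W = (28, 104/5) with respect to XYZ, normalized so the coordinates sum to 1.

(1, -9/10, 9/10)

Signed area of the reference triangle: [XYZ] = ½·(19·(-17−10) + (-4)·(10−(-7/2)) + 6·(-7/2−(-17))) = ½·(-513 − 54 + 81) = -243.
[WYZ] = ½·(28·(-17−10) + (-4)·(10−(104/5)) + 6·(104/5−(-17))) = ½·(-756 + 216/5 + 1134/5) = -243, so the X-coordinate is (-243)/(-243) = 1.
[XWZ] = ½·(19·(104/5−10) + 28·(10−(-7/2)) + 6·(-7/2−(104/5))) = ½·(1026/5 + 378 − 729/5) = 2187/10, so the Y-coordinate is -9/10.
[XYW] = ½·(19·(-17−(104/5)) + (-4)·(104/5−(-7/2)) + 28·(-7/2−(-17))) = ½·(-3591/5 − 486/5 + 378) = -2187/10, so the Z-coordinate is 9/10.
Check: 1 − 9/10 + 9/10 = 1.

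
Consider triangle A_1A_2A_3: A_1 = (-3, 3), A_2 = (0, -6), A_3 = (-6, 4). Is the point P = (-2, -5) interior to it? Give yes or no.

Barycentric coordinates of P: (-7/12, 23/24, 5/8).
The three coordinates are negative, positive, positive; a point is interior exactly when all three are positive.

no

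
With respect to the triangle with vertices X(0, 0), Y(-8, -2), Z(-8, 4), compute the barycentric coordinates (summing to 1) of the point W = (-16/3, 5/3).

Signed area of the reference triangle: [XYZ] = ½·(0·(-2−4) + (-8)·(4−0) + (-8)·(0−(-2))) = ½·(0 − 32 − 16) = -24.
[WYZ] = ½·((-16/3)·(-2−4) + (-8)·(4−(5/3)) + (-8)·(5/3−(-2))) = ½·(32 − 56/3 − 88/3) = -8, so the X-coordinate is (-8)/(-24) = 1/3.
[XWZ] = ½·(0·(5/3−4) + (-16/3)·(4−0) + (-8)·(0−(5/3))) = ½·(0 − 64/3 + 40/3) = -4, so the Y-coordinate is 1/6.
[XYW] = ½·(0·(-2−(5/3)) + (-8)·(5/3−0) + (-16/3)·(0−(-2))) = ½·(0 − 40/3 − 32/3) = -12, so the Z-coordinate is 1/2.
Check: 1/3 + 1/6 + 1/2 = 1.

(1/3, 1/6, 1/2)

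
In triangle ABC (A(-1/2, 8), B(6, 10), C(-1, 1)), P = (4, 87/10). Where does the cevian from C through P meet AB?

(41/9, 86/9)

Barycentric coordinates of P with respect to ABC: (1/5, 7/10, 1/10).
On side AB the C-coordinate is zero; dropping P's C-weight 1/10 and renormalizing the remaining 1/5 : 7/10 gives weights 2/9, 7/9 on A, B.
Q = (2/9)·(-1/2, 8) + (7/9)·(6, 10) = (41/9, 86/9).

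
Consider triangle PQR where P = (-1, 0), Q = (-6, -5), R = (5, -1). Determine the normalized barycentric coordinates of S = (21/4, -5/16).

Signed area of the reference triangle: [PQR] = ½·((-1)·(-5−(-1)) + (-6)·(-1−0) + 5·(0−(-5))) = ½·(4 + 6 + 25) = 35/2.
[SQR] = ½·((21/4)·(-5−(-1)) + (-6)·(-1−(-5/16)) + 5·(-5/16−(-5))) = ½·(-21 + 33/8 + 375/16) = 105/32, so the P-coordinate is (105/32)/(35/2) = 3/16.
[PSR] = ½·((-1)·(-5/16−(-1)) + (21/4)·(-1−0) + 5·(0−(-5/16))) = ½·(-11/16 − 21/4 + 25/16) = -35/16, so the Q-coordinate is -1/8.
[PQS] = ½·((-1)·(-5−(-5/16)) + (-6)·(-5/16−0) + (21/4)·(0−(-5))) = ½·(75/16 + 15/8 + 105/4) = 525/32, so the R-coordinate is 15/16.
Check: 3/16 − 1/8 + 15/16 = 1.

(3/16, -1/8, 15/16)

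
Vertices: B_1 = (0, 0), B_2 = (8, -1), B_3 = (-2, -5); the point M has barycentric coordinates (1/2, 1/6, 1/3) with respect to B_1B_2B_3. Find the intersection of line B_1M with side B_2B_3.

Line B_1M meets B_2B_3 where the B_1-coordinate vanishes; zeroing M's B_1-weight and renormalizing leaves B_2, B_3-weights 1/6 : 1/3 → (1/3, 2/3).
So N = (1/3)·B_2 + (2/3)·B_3 = (4/3, -11/3).

(4/3, -11/3)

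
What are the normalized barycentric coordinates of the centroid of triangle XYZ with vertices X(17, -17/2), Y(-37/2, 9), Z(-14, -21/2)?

The centroid is the average of the vertices, so each weight is 1/3.

(1/3, 1/3, 1/3)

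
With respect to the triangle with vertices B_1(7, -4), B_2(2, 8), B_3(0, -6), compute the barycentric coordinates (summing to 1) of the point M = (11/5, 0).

Signed area of the reference triangle: [B_1B_2B_3] = ½·(7·(8−(-6)) + 2·(-6−(-4)) + 0·(-4−8)) = ½·(98 − 4 + 0) = 47.
[MB_2B_3] = ½·((11/5)·(8−(-6)) + 2·(-6−0) + 0·(0−8)) = ½·(154/5 − 12 + 0) = 47/5, so the B_1-coordinate is (47/5)/47 = 1/5.
[B_1MB_3] = ½·(7·(0−(-6)) + (11/5)·(-6−(-4)) + 0·(-4−0)) = ½·(42 − 22/5 + 0) = 94/5, so the B_2-coordinate is 2/5.
[B_1B_2M] = ½·(7·(8−0) + 2·(0−(-4)) + (11/5)·(-4−8)) = ½·(56 + 8 − 132/5) = 94/5, so the B_3-coordinate is 2/5.
Check: 1/5 + 2/5 + 2/5 = 1.

(1/5, 2/5, 2/5)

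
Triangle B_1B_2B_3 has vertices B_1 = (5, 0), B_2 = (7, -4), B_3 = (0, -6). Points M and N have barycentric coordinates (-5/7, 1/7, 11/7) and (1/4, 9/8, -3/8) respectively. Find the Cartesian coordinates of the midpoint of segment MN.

(367/112, -49/8)

Barycentric coordinates of the midpoint are the average: (-13/56, 71/112, 67/112).
Converting: (-13/56)·B_1 + (71/112)·B_2 + (67/112)·B_3 = (367/112, -49/8).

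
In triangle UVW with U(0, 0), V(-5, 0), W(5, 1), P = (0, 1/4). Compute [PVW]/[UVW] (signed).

1/2

[UVW] = ½·(0·(0−1) + (-5)·(1−0) + 5·(0−0)) = ½·(0 − 5 + 0) = -5/2.
[PVW] = ½·(0·(0−1) + (-5)·(1−(1/4)) + 5·(1/4−0)) = ½·(0 − 15/4 + 5/4) = -5/4, so the ratio is (-5/4)/(-5/2) = 1/2.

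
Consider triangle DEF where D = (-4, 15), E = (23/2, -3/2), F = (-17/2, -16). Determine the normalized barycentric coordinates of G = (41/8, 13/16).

(1/4, 5/8, 1/8)

Signed area of the reference triangle: [DEF] = ½·((-4)·(-3/2−(-16)) + (23/2)·(-16−15) + (-17/2)·(15−(-3/2))) = ½·(-58 − 713/2 − 561/4) = -2219/8.
[GEF] = ½·((41/8)·(-3/2−(-16)) + (23/2)·(-16−(13/16)) + (-17/2)·(13/16−(-3/2))) = ½·(1189/16 − 6187/32 − 629/32) = -2219/32, so the D-coordinate is (-2219/32)/(-2219/8) = 1/4.
[DGF] = ½·((-4)·(13/16−(-16)) + (41/8)·(-16−15) + (-17/2)·(15−(13/16))) = ½·(-269/4 − 1271/8 − 3859/32) = -11095/64, so the E-coordinate is 5/8.
[DEG] = ½·((-4)·(-3/2−(13/16)) + (23/2)·(13/16−15) + (41/8)·(15−(-3/2))) = ½·(37/4 − 5221/32 + 1353/16) = -2219/64, so the F-coordinate is 1/8.
Check: 1/4 + 5/8 + 1/8 = 1.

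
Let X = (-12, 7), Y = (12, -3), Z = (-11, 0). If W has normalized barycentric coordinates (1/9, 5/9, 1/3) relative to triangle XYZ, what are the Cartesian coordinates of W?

W = (1/9)·X + (5/9)·Y + (1/3)·Z.
x-coordinate: (1/9)·(-12) + (5/9)·12 + (1/3)·(-11) = 5/3.
y-coordinate: (1/9)·7 + (5/9)·(-3) + (1/3)·0 = -8/9.

(5/3, -8/9)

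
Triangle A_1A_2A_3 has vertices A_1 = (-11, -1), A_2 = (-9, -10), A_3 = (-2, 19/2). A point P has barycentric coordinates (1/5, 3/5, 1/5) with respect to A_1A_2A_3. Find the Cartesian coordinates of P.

(-8, -43/10)

P = (1/5)·A_1 + (3/5)·A_2 + (1/5)·A_3.
x-coordinate: (1/5)·(-11) + (3/5)·(-9) + (1/5)·(-2) = -8.
y-coordinate: (1/5)·(-1) + (3/5)·(-10) + (1/5)·(19/2) = -43/10.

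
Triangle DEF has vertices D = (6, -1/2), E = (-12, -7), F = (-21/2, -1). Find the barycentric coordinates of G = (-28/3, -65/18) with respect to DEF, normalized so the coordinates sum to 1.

Signed area of the reference triangle: [DEF] = ½·(6·(-7−(-1)) + (-12)·(-1−(-1/2)) + (-21/2)·(-1/2−(-7))) = ½·(-36 + 6 − 273/4) = -393/8.
[GEF] = ½·((-28/3)·(-7−(-1)) + (-12)·(-1−(-65/18)) + (-21/2)·(-65/18−(-7))) = ½·(56 − 94/3 − 427/12) = -131/24, so the D-coordinate is (-131/24)/(-393/8) = 1/9.
[DGF] = ½·(6·(-65/18−(-1)) + (-28/3)·(-1−(-1/2)) + (-21/2)·(-1/2−(-65/18))) = ½·(-47/3 + 14/3 − 98/3) = -131/6, so the E-coordinate is 4/9.
[DEG] = ½·(6·(-7−(-65/18)) + (-12)·(-65/18−(-1/2)) + (-28/3)·(-1/2−(-7))) = ½·(-61/3 + 112/3 − 182/3) = -131/6, so the F-coordinate is 4/9.

(1/9, 4/9, 4/9)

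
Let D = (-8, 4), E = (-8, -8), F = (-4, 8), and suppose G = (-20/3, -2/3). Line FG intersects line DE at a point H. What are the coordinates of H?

Barycentric coordinates of G with respect to DEF: (1/6, 1/2, 1/3).
On side DE the F-coordinate is zero; dropping G's F-weight 1/3 and renormalizing the remaining 1/6 : 1/2 gives weights 1/4, 3/4 on D, E.
H = (1/4)·(-8, 4) + (3/4)·(-8, -8) = (-8, -5).

(-8, -5)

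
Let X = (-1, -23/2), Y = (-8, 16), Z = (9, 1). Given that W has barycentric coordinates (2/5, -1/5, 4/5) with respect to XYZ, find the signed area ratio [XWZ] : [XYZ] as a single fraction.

The signed ratio [XWZ]/[XYZ] equals the barycentric coordinate of W at vertex Y, which is -1/5.

-1/5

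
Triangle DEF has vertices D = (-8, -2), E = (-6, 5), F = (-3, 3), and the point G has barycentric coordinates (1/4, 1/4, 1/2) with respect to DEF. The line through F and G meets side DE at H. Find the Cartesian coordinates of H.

(-7, 3/2)

Line FG meets DE where the F-coordinate vanishes; zeroing G's F-weight and renormalizing leaves D, E-weights 1/4 : 1/4 → (1/2, 1/2).
So H = (1/2)·D + (1/2)·E = (-7, 3/2).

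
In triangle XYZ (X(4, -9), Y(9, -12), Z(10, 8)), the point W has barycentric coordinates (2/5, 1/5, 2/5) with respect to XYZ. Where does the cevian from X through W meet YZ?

Line XW meets YZ where the X-coordinate vanishes; zeroing W's X-weight and renormalizing leaves Y, Z-weights 1/5 : 2/5 → (1/3, 2/3).
So V = (1/3)·Y + (2/3)·Z = (29/3, 4/3).

(29/3, 4/3)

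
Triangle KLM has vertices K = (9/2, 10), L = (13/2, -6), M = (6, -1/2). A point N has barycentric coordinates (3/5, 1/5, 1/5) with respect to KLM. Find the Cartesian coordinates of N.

N = (3/5)·K + (1/5)·L + (1/5)·M.
x-coordinate: (3/5)·(9/2) + (1/5)·(13/2) + (1/5)·6 = 26/5.
y-coordinate: (3/5)·10 + (1/5)·(-6) + (1/5)·(-1/2) = 47/10.

(26/5, 47/10)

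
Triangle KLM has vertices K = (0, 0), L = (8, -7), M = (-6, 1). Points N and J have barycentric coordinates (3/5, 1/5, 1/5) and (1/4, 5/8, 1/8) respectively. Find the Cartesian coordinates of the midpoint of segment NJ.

Barycentric coordinates of the midpoint are the average: (17/40, 33/80, 13/80).
Converting: (17/40)·K + (33/80)·L + (13/80)·M = (93/40, -109/40).

(93/40, -109/40)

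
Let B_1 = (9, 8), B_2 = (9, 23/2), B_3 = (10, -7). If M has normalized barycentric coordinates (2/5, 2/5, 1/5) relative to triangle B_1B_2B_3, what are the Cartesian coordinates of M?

(46/5, 32/5)

M = (2/5)·B_1 + (2/5)·B_2 + (1/5)·B_3.
x-coordinate: (2/5)·9 + (2/5)·9 + (1/5)·10 = 46/5.
y-coordinate: (2/5)·8 + (2/5)·(23/2) + (1/5)·(-7) = 32/5.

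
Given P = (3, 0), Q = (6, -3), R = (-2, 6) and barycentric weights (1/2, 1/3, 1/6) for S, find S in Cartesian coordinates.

S = (1/2)·P + (1/3)·Q + (1/6)·R.
x-coordinate: (1/2)·3 + (1/3)·6 + (1/6)·(-2) = 19/6.
y-coordinate: (1/2)·0 + (1/3)·(-3) + (1/6)·6 = 0.

(19/6, 0)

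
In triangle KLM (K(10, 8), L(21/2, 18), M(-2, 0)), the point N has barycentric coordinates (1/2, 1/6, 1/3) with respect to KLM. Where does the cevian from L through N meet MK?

Line LN meets MK where the L-coordinate vanishes; zeroing N's L-weight and renormalizing leaves M, K-weights 1/3 : 1/2 → (2/5, 3/5).
So J = (2/5)·M + (3/5)·K = (26/5, 24/5).

(26/5, 24/5)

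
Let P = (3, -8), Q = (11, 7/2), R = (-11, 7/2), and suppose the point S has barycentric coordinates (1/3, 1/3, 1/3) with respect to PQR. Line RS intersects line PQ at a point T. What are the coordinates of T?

(7, -9/4)

Line RS meets PQ where the R-coordinate vanishes; zeroing S's R-weight and renormalizing leaves P, Q-weights 1/3 : 1/3 → (1/2, 1/2).
So T = (1/2)·P + (1/2)·Q = (7, -9/4).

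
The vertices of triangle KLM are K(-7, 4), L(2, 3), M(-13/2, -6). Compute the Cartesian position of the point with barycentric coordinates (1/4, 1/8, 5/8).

(-89/16, -19/8)

N = (1/4)·K + (1/8)·L + (5/8)·M.
x-coordinate: (1/4)·(-7) + (1/8)·2 + (5/8)·(-13/2) = -89/16.
y-coordinate: (1/4)·4 + (1/8)·3 + (5/8)·(-6) = -19/8.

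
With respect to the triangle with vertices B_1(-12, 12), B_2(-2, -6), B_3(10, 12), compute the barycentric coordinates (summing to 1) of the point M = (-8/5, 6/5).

Signed area of the reference triangle: [B_1B_2B_3] = ½·((-12)·(-6−12) + (-2)·(12−12) + 10·(12−(-6))) = ½·(216 + 0 + 180) = 198.
[MB_2B_3] = ½·((-8/5)·(-6−12) + (-2)·(12−(6/5)) + 10·(6/5−(-6))) = ½·(144/5 − 108/5 + 72) = 198/5, so the B_1-coordinate is (198/5)/198 = 1/5.
[B_1MB_3] = ½·((-12)·(6/5−12) + (-8/5)·(12−12) + 10·(12−(6/5))) = ½·(648/5 + 0 + 108) = 594/5, so the B_2-coordinate is 3/5.
[B_1B_2M] = ½·((-12)·(-6−(6/5)) + (-2)·(6/5−12) + (-8/5)·(12−(-6))) = ½·(432/5 + 108/5 − 144/5) = 198/5, so the B_3-coordinate is 1/5.
Check: 1/5 + 3/5 + 1/5 = 1.

(1/5, 3/5, 1/5)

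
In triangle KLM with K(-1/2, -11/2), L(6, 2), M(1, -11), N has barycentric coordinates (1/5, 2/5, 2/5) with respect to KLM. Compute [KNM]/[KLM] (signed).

2/5

The signed ratio [KNM]/[KLM] equals the barycentric coordinate of N at vertex L, which is 2/5.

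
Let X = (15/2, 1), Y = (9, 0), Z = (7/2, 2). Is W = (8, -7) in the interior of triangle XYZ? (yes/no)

no

Barycentric coordinates of W: (-81/5, 63/5, 23/5).
The three coordinates are negative, positive, positive; a point is interior exactly when all three are positive.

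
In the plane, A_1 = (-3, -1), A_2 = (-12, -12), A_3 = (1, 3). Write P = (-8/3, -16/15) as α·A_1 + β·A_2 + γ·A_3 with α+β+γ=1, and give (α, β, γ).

Signed area of the reference triangle: [A_1A_2A_3] = ½·((-3)·(-12−3) + (-12)·(3−(-1)) + 1·(-1−(-12))) = ½·(45 − 48 + 11) = 4.
[PA_2A_3] = ½·((-8/3)·(-12−3) + (-12)·(3−(-16/15)) + 1·(-16/15−(-12))) = ½·(40 − 244/5 + 164/15) = 16/15, so the A_1-coordinate is (16/15)/4 = 4/15.
[A_1PA_3] = ½·((-3)·(-16/15−3) + (-8/3)·(3−(-1)) + 1·(-1−(-16/15))) = ½·(61/5 − 32/3 + 1/15) = 4/5, so the A_2-coordinate is 1/5.
[A_1A_2P] = ½·((-3)·(-12−(-16/15)) + (-12)·(-16/15−(-1)) + (-8/3)·(-1−(-12))) = ½·(164/5 + 4/5 − 88/3) = 32/15, so the A_3-coordinate is 8/15.

(4/15, 1/5, 8/15)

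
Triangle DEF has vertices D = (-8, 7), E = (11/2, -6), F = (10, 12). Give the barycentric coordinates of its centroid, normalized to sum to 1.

The centroid is the average of the vertices, so each weight is 1/3.

(1/3, 1/3, 1/3)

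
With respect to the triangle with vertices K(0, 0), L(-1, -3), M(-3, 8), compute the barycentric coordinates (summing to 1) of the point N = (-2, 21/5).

(1/5, 1/5, 3/5)

Signed area of the reference triangle: [KLM] = ½·(0·(-3−8) + (-1)·(8−0) + (-3)·(0−(-3))) = ½·(0 − 8 − 9) = -17/2.
[NLM] = ½·((-2)·(-3−8) + (-1)·(8−(21/5)) + (-3)·(21/5−(-3))) = ½·(22 − 19/5 − 108/5) = -17/10, so the K-coordinate is (-17/10)/(-17/2) = 1/5.
[KNM] = ½·(0·(21/5−8) + (-2)·(8−0) + (-3)·(0−(21/5))) = ½·(0 − 16 + 63/5) = -17/10, so the L-coordinate is 1/5.
[KLN] = ½·(0·(-3−(21/5)) + (-1)·(21/5−0) + (-2)·(0−(-3))) = ½·(0 − 21/5 − 6) = -51/10, so the M-coordinate is 3/5.
Check: 1/5 + 1/5 + 3/5 = 1.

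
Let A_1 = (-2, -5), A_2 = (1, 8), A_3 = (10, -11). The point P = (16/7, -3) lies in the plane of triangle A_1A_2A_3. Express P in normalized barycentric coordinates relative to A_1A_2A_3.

(3/7, 2/7, 2/7)

Signed area of the reference triangle: [A_1A_2A_3] = ½·((-2)·(8−(-11)) + 1·(-11−(-5)) + 10·(-5−8)) = ½·(-38 − 6 − 130) = -87.
[PA_2A_3] = ½·((16/7)·(8−(-11)) + 1·(-11−(-3)) + 10·(-3−8)) = ½·(304/7 − 8 − 110) = -261/7, so the A_1-coordinate is (-261/7)/(-87) = 3/7.
[A_1PA_3] = ½·((-2)·(-3−(-11)) + (16/7)·(-11−(-5)) + 10·(-5−(-3))) = ½·(-16 − 96/7 − 20) = -174/7, so the A_2-coordinate is 2/7.
[A_1A_2P] = ½·((-2)·(8−(-3)) + 1·(-3−(-5)) + (16/7)·(-5−8)) = ½·(-22 + 2 − 208/7) = -174/7, so the A_3-coordinate is 2/7.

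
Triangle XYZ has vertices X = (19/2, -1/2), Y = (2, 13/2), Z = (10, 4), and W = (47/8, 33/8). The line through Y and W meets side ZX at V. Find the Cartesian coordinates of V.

(39/4, 7/4)

Barycentric coordinates of W with respect to XYZ: (1/4, 1/2, 1/4).
On side ZX the Y-coordinate is zero; dropping W's Y-weight 1/2 and renormalizing the remaining 1/4 : 1/4 gives weights 1/2, 1/2 on Z, X.
V = (1/2)·(10, 4) + (1/2)·(19/2, -1/2) = (39/4, 7/4).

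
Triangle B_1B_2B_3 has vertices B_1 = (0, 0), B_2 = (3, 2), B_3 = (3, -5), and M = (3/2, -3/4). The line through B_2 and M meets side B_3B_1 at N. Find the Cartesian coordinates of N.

(1, -5/3)

Barycentric coordinates of M with respect to B_1B_2B_3: (1/2, 1/4, 1/4).
On side B_3B_1 the B_2-coordinate is zero; dropping M's B_2-weight 1/4 and renormalizing the remaining 1/4 : 1/2 gives weights 1/3, 2/3 on B_3, B_1.
N = (1/3)·(3, -5) + (2/3)·(0, 0) = (1, -5/3).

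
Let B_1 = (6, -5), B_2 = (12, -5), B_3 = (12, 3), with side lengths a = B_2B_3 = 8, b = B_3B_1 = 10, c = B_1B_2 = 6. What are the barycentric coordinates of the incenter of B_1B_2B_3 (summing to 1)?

(1/3, 5/12, 1/4)

The incenter has barycentric coordinates proportional to the opposite side lengths: (8 : 10 : 6).
Normalizing by 8+10+6 = 24 gives (1/3, 5/12, 1/4).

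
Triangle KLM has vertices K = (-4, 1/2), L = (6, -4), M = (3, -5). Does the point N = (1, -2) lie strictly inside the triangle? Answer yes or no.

yes

Barycentric coordinates of N: (22/47, 20/47, 5/47).
The three coordinates are positive, positive, positive; a point is interior exactly when all three are positive.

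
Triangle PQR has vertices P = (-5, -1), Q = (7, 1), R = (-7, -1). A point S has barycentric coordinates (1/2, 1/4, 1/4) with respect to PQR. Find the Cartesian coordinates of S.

(-5/2, -1/2)

S = (1/2)·P + (1/4)·Q + (1/4)·R.
x-coordinate: (1/2)·(-5) + (1/4)·7 + (1/4)·(-7) = -5/2.
y-coordinate: (1/2)·(-1) + (1/4)·1 + (1/4)·(-1) = -1/2.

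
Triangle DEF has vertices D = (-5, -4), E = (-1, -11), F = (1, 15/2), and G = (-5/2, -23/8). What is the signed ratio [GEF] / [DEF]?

[DEF] = ½·((-5)·(-11−(15/2)) + (-1)·(15/2−(-4)) + 1·(-4−(-11))) = ½·(185/2 − 23/2 + 7) = 44.
[GEF] = ½·((-5/2)·(-11−(15/2)) + (-1)·(15/2−(-23/8)) + 1·(-23/8−(-11))) = ½·(185/4 − 83/8 + 65/8) = 22, so the ratio is 22/44 = 1/2.

1/2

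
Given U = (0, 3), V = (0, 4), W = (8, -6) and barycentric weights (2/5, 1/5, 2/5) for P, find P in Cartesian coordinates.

(16/5, -2/5)

P = (2/5)·U + (1/5)·V + (2/5)·W.
x-coordinate: (2/5)·0 + (1/5)·0 + (2/5)·8 = 16/5.
y-coordinate: (2/5)·3 + (1/5)·4 + (2/5)·(-6) = -2/5.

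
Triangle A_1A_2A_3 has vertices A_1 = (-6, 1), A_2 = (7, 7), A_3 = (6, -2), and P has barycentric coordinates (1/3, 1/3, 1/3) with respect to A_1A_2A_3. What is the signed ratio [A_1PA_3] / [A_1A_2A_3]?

The signed ratio [A_1PA_3]/[A_1A_2A_3] equals the barycentric coordinate of P at vertex A_2, which is 1/3.

1/3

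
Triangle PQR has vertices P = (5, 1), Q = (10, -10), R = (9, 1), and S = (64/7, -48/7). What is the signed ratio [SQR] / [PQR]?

[PQR] = ½·(5·(-10−1) + 10·(1−1) + 9·(1−(-10))) = ½·(-55 + 0 + 99) = 22.
[SQR] = ½·((64/7)·(-10−1) + 10·(1−(-48/7)) + 9·(-48/7−(-10))) = ½·(-704/7 + 550/7 + 198/7) = 22/7, so the ratio is (22/7)/22 = 1/7.

1/7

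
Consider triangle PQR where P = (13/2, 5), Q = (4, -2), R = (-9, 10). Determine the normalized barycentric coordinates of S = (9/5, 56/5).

Signed area of the reference triangle: [PQR] = ½·((13/2)·(-2−10) + 4·(10−5) + (-9)·(5−(-2))) = ½·(-78 + 20 − 63) = -121/2.
[SQR] = ½·((9/5)·(-2−10) + 4·(10−(56/5)) + (-9)·(56/5−(-2))) = ½·(-108/5 − 24/5 − 594/5) = -363/5, so the P-coordinate is (-363/5)/(-121/2) = 6/5.
[PSR] = ½·((13/2)·(56/5−10) + (9/5)·(10−5) + (-9)·(5−(56/5))) = ½·(39/5 + 9 + 279/5) = 363/10, so the Q-coordinate is -3/5.
[PQS] = ½·((13/2)·(-2−(56/5)) + 4·(56/5−5) + (9/5)·(5−(-2))) = ½·(-429/5 + 124/5 + 63/5) = -121/5, so the R-coordinate is 2/5.

(6/5, -3/5, 2/5)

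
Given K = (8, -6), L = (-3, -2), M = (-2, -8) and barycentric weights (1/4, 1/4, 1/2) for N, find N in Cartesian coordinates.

(1/4, -6)

N = (1/4)·K + (1/4)·L + (1/2)·M.
x-coordinate: (1/4)·8 + (1/4)·(-3) + (1/2)·(-2) = 1/4.
y-coordinate: (1/4)·(-6) + (1/4)·(-2) + (1/2)·(-8) = -6.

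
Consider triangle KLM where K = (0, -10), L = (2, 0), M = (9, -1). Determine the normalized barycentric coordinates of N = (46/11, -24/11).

Signed area of the reference triangle: [KLM] = ½·(0·(0−(-1)) + 2·(-1−(-10)) + 9·(-10−0)) = ½·(0 + 18 − 90) = -36.
[NLM] = ½·((46/11)·(0−(-1)) + 2·(-1−(-24/11)) + 9·(-24/11−0)) = ½·(46/11 + 26/11 − 216/11) = -72/11, so the K-coordinate is (-72/11)/(-36) = 2/11.
[KNM] = ½·(0·(-24/11−(-1)) + (46/11)·(-1−(-10)) + 9·(-10−(-24/11))) = ½·(0 + 414/11 − 774/11) = -180/11, so the L-coordinate is 5/11.
[KLN] = ½·(0·(0−(-24/11)) + 2·(-24/11−(-10)) + (46/11)·(-10−0)) = ½·(0 + 172/11 − 460/11) = -144/11, so the M-coordinate is 4/11.

(2/11, 5/11, 4/11)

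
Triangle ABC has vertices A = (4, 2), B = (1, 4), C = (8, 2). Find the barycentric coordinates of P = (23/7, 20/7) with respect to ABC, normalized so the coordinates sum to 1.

Signed area of the reference triangle: [ABC] = ½·(4·(4−2) + 1·(2−2) + 8·(2−4)) = ½·(8 + 0 − 16) = -4.
[PBC] = ½·((23/7)·(4−2) + 1·(2−(20/7)) + 8·(20/7−4)) = ½·(46/7 − 6/7 − 64/7) = -12/7, so the A-coordinate is (-12/7)/(-4) = 3/7.
[APC] = ½·(4·(20/7−2) + (23/7)·(2−2) + 8·(2−(20/7))) = ½·(24/7 + 0 − 48/7) = -12/7, so the B-coordinate is 3/7.
[ABP] = ½·(4·(4−(20/7)) + 1·(20/7−2) + (23/7)·(2−4)) = ½·(32/7 + 6/7 − 46/7) = -4/7, so the C-coordinate is 1/7.
Check: 3/7 + 3/7 + 1/7 = 1.

(3/7, 3/7, 1/7)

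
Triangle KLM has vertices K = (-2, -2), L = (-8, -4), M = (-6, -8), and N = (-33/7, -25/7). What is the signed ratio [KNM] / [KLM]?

[KLM] = ½·((-2)·(-4−(-8)) + (-8)·(-8−(-2)) + (-6)·(-2−(-4))) = ½·(-8 + 48 − 12) = 14.
[KNM] = ½·((-2)·(-25/7−(-8)) + (-33/7)·(-8−(-2)) + (-6)·(-2−(-25/7))) = ½·(-62/7 + 198/7 − 66/7) = 5, so the ratio is 5/14 = 5/14.

5/14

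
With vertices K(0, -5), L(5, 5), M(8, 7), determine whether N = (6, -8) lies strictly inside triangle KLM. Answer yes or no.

no

Barycentric coordinates of N: (41/20, -24/5, 15/4).
The three coordinates are positive, negative, positive; a point is interior exactly when all three are positive.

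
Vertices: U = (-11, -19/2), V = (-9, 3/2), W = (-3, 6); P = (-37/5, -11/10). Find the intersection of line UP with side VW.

Barycentric coordinates of P with respect to UVW: (2/5, 1/5, 2/5).
On side VW the U-coordinate is zero; dropping P's U-weight 2/5 and renormalizing the remaining 1/5 : 2/5 gives weights 1/3, 2/3 on V, W.
Q = (1/3)·(-9, 3/2) + (2/3)·(-3, 6) = (-5, 9/2).

(-5, 9/2)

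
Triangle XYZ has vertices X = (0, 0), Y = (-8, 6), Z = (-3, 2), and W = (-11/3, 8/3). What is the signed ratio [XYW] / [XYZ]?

1/3

[XYZ] = ½·(0·(6−2) + (-8)·(2−0) + (-3)·(0−6)) = ½·(0 − 16 + 18) = 1.
[XYW] = ½·(0·(6−(8/3)) + (-8)·(8/3−0) + (-11/3)·(0−6)) = ½·(0 − 64/3 + 22) = 1/3, so the ratio is (1/3)/1 = 1/3.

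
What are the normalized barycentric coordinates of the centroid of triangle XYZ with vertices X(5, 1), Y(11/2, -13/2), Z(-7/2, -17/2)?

The centroid is the average of the vertices, so each weight is 1/3.

(1/3, 1/3, 1/3)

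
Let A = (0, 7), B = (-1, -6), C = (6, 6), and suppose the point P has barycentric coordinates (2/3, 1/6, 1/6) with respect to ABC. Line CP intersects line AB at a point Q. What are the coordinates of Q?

Line CP meets AB where the C-coordinate vanishes; zeroing P's C-weight and renormalizing leaves A, B-weights 2/3 : 1/6 → (4/5, 1/5).
So Q = (4/5)·A + (1/5)·B = (-1/5, 22/5).

(-1/5, 22/5)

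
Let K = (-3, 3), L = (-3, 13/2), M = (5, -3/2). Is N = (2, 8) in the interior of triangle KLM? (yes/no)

no

Barycentric coordinates of N: (-13/7, 125/56, 5/8).
The three coordinates are negative, positive, positive; a point is interior exactly when all three are positive.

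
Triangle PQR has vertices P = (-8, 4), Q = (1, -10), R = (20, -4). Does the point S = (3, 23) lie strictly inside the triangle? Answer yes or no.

Barycentric coordinates of S: (123/64, -31/16, 65/64).
The three coordinates are positive, negative, positive; a point is interior exactly when all three are positive.

no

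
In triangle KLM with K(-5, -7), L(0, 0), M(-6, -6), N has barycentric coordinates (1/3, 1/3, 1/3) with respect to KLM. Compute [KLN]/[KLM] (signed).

The signed ratio [KLN]/[KLM] equals the barycentric coordinate of N at vertex M, which is 1/3.

1/3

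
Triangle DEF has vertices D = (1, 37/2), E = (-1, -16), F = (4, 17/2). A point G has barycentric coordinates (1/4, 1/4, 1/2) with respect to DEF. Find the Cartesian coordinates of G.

(2, 39/8)

G = (1/4)·D + (1/4)·E + (1/2)·F.
x-coordinate: (1/4)·1 + (1/4)·(-1) + (1/2)·4 = 2.
y-coordinate: (1/4)·(37/2) + (1/4)·(-16) + (1/2)·(17/2) = 39/8.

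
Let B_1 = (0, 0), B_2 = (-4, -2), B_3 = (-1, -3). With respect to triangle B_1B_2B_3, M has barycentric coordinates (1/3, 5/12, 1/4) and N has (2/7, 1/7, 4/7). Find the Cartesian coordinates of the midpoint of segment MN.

Barycentric coordinates of the midpoint are the average: (13/42, 47/168, 23/56).
Converting: (13/42)·B_1 + (47/168)·B_2 + (23/56)·B_3 = (-257/168, -43/24).

(-257/168, -43/24)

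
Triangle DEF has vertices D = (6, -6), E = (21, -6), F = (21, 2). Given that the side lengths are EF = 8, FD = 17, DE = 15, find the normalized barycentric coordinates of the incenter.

The incenter has barycentric coordinates proportional to the opposite side lengths: (8 : 17 : 15).
Normalizing by 8+17+15 = 40 gives (1/5, 17/40, 3/8).

(1/5, 17/40, 3/8)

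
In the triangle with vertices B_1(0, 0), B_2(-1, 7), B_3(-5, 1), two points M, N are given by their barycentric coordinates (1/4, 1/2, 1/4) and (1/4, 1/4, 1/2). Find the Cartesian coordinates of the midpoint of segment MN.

Barycentric coordinates of the midpoint are the average: (1/4, 3/8, 3/8).
Converting: (1/4)·B_1 + (3/8)·B_2 + (3/8)·B_3 = (-9/4, 3).

(-9/4, 3)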